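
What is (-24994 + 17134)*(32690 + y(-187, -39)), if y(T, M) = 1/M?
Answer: -3340261580/13 ≈ -2.5694e+8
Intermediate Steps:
(-24994 + 17134)*(32690 + y(-187, -39)) = (-24994 + 17134)*(32690 + 1/(-39)) = -7860*(32690 - 1/39) = -7860*1274909/39 = -3340261580/13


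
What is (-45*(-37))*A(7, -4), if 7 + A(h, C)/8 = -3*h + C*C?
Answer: -159840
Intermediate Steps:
A(h, C) = -56 - 24*h + 8*C² (A(h, C) = -56 + 8*(-3*h + C*C) = -56 + 8*(-3*h + C²) = -56 + 8*(C² - 3*h) = -56 + (-24*h + 8*C²) = -56 - 24*h + 8*C²)
(-45*(-37))*A(7, -4) = (-45*(-37))*(-56 - 24*7 + 8*(-4)²) = 1665*(-56 - 168 + 8*16) = 1665*(-56 - 168 + 128) = 1665*(-96) = -159840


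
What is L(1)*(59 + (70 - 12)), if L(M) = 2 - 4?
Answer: -234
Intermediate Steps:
L(M) = -2
L(1)*(59 + (70 - 12)) = -2*(59 + (70 - 12)) = -2*(59 + 58) = -2*117 = -234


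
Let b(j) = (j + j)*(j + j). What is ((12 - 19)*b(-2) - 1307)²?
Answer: 2013561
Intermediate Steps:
b(j) = 4*j² (b(j) = (2*j)*(2*j) = 4*j²)
((12 - 19)*b(-2) - 1307)² = ((12 - 19)*(4*(-2)²) - 1307)² = (-28*4 - 1307)² = (-7*16 - 1307)² = (-112 - 1307)² = (-1419)² = 2013561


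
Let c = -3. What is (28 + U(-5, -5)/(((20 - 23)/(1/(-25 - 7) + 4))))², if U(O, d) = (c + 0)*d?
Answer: 68121/1024 ≈ 66.524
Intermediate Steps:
U(O, d) = -3*d (U(O, d) = (-3 + 0)*d = -3*d)
(28 + U(-5, -5)/(((20 - 23)/(1/(-25 - 7) + 4))))² = (28 + (-3*(-5))/(((20 - 23)/(1/(-25 - 7) + 4))))² = (28 + 15/((-3/(1/(-32) + 4))))² = (28 + 15/((-3/(-1/32 + 4))))² = (28 + 15/((-3/127/32)))² = (28 + 15/((-3*32/127)))² = (28 + 15/(-96/127))² = (28 + 15*(-127/96))² = (28 - 635/32)² = (261/32)² = 68121/1024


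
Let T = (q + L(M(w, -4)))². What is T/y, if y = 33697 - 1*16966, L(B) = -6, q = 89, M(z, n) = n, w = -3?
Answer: 6889/16731 ≈ 0.41175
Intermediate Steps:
y = 16731 (y = 33697 - 16966 = 16731)
T = 6889 (T = (89 - 6)² = 83² = 6889)
T/y = 6889/16731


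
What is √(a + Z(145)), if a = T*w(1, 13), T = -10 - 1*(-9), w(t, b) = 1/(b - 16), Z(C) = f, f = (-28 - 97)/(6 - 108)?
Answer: √1802/34 ≈ 1.2485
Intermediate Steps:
f = 125/102 (f = -125/(-102) = -125*(-1/102) = 125/102 ≈ 1.2255)
Z(C) = 125/102
w(t, b) = 1/(-16 + b)
T = -1 (T = -10 + 9 = -1)
a = ⅓ (a = -1/(-16 + 13) = -1/(-3) = -1*(-⅓) = ⅓ ≈ 0.33333)
√(a + Z(145)) = √(⅓ + 125/102) = √(53/34) = √1802/34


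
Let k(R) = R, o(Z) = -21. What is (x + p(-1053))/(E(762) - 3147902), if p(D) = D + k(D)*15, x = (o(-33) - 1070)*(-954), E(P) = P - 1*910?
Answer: -170661/524675 ≈ -0.32527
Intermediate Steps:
E(P) = -910 + P (E(P) = P - 910 = -910 + P)
x = 1040814 (x = (-21 - 1070)*(-954) = -1091*(-954) = 1040814)
p(D) = 16*D (p(D) = D + D*15 = D + 15*D = 16*D)
(x + p(-1053))/(E(762) - 3147902) = (1040814 + 16*(-1053))/((-910 + 762) - 3147902) = (1040814 - 16848)/(-148 - 3147902) = 1023966/(-3148050) = 1023966*(-1/3148050) = -170661/524675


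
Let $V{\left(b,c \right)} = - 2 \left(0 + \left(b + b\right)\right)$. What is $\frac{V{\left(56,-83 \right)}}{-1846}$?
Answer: $\frac{112}{923} \approx 0.12134$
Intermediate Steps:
$V{\left(b,c \right)} = - 4 b$ ($V{\left(b,c \right)} = - 2 \left(0 + 2 b\right) = - 2 \cdot 2 b = - 4 b$)
$\frac{V{\left(56,-83 \right)}}{-1846} = \frac{\left(-4\right) 56}{-1846} = \left(-224\right) \left(- \frac{1}{1846}\right) = \frac{112}{923}$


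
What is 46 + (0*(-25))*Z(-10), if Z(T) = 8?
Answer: 46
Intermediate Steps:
46 + (0*(-25))*Z(-10) = 46 + (0*(-25))*8 = 46 + 0*8 = 46 + 0 = 46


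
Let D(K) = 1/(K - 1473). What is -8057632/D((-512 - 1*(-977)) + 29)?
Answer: 7888421728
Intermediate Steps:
D(K) = 1/(-1473 + K)
-8057632/D((-512 - 1*(-977)) + 29) = -(-11635220608 + 8057632*(-512 - 1*(-977))) = -(-11635220608 + 8057632*(-512 + 977)) = -8057632/(1/(-1473 + (465 + 29))) = -8057632/(1/(-1473 + 494)) = -8057632/(1/(-979)) = -8057632/(-1/979) = -8057632*(-979) = 7888421728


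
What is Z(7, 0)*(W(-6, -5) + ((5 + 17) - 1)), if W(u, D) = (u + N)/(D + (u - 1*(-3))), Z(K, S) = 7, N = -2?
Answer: 154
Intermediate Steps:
W(u, D) = (-2 + u)/(3 + D + u) (W(u, D) = (u - 2)/(D + (u - 1*(-3))) = (-2 + u)/(D + (u + 3)) = (-2 + u)/(D + (3 + u)) = (-2 + u)/(3 + D + u))
Z(7, 0)*(W(-6, -5) + ((5 + 17) - 1)) = 7*((-2 - 6)/(3 - 5 - 6) + ((5 + 17) - 1)) = 7*(-8/(-8) + (22 - 1)) = 7*(-1/8*(-8) + 21) = 7*(1 + 21) = 7*22 = 154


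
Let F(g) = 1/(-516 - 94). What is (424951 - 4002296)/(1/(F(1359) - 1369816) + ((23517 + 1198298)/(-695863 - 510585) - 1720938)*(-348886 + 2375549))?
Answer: 3606297108035797066160/3515990530298590502728813457 ≈ 1.0257e-6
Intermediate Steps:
F(g) = -1/610 (F(g) = 1/(-610) = -1/610)
(424951 - 4002296)/(1/(F(1359) - 1369816) + ((23517 + 1198298)/(-695863 - 510585) - 1720938)*(-348886 + 2375549)) = (424951 - 4002296)/(1/(-1/610 - 1369816) + ((23517 + 1198298)/(-695863 - 510585) - 1720938)*(-348886 + 2375549)) = -3577345/(1/(-835587761/610) + (1221815/(-1206448) - 1720938)*2026663) = -3577345/(-610/835587761 + (1221815*(-1/1206448) - 1720938)*2026663) = -3577345/(-610/835587761 + (-1221815/1206448 - 1720938)*2026663) = -3577345/(-610/835587761 - 2076223430039/1206448*2026663) = -3577345/(-610/835587761 - 4207805205393129857/1206448) = -3577345/(-3515990530298590502728813457/1008093183082928) = -3577345*(-1008093183082928/3515990530298590502728813457) = 3606297108035797066160/3515990530298590502728813457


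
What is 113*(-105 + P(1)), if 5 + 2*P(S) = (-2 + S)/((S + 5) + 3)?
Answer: -109384/9 ≈ -12154.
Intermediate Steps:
P(S) = -5/2 + (-2 + S)/(2*(8 + S)) (P(S) = -5/2 + ((-2 + S)/((S + 5) + 3))/2 = -5/2 + ((-2 + S)/((5 + S) + 3))/2 = -5/2 + ((-2 + S)/(8 + S))/2 = -5/2 + (-2 + S)/(2*(8 + S)))
113*(-105 + P(1)) = 113*(-105 + (-21 - 2*1)/(8 + 1)) = 113*(-105 + (-21 - 2)/9) = 113*(-105 + (⅑)*(-23)) = 113*(-105 - 23/9) = 113*(-968/9) = -109384/9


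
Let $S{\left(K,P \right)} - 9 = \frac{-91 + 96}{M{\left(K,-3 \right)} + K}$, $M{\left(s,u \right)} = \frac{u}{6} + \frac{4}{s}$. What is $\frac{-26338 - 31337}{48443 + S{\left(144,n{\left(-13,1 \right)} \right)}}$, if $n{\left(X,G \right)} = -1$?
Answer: $- \frac{298006725}{250351664} \approx -1.1904$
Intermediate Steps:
$M{\left(s,u \right)} = \frac{4}{s} + \frac{u}{6}$ ($M{\left(s,u \right)} = u \frac{1}{6} + \frac{4}{s} = \frac{u}{6} + \frac{4}{s} = \frac{4}{s} + \frac{u}{6}$)
$S{\left(K,P \right)} = 9 + \frac{5}{- \frac{1}{2} + K + \frac{4}{K}}$ ($S{\left(K,P \right)} = 9 + \frac{-91 + 96}{\left(\frac{4}{K} + \frac{1}{6} \left(-3\right)\right) + K} = 9 + \frac{5}{\left(\frac{4}{K} - \frac{1}{2}\right) + K} = 9 + \frac{5}{\left(- \frac{1}{2} + \frac{4}{K}\right) + K} = 9 + \frac{5}{- \frac{1}{2} + K + \frac{4}{K}}$)
$\frac{-26338 - 31337}{48443 + S{\left(144,n{\left(-13,1 \right)} \right)}} = \frac{-26338 - 31337}{48443 + \frac{72 + 144 \left(1 + 18 \cdot 144\right)}{8 + 144 \left(-1 + 2 \cdot 144\right)}} = - \frac{57675}{48443 + \frac{72 + 144 \left(1 + 2592\right)}{8 + 144 \left(-1 + 288\right)}} = - \frac{57675}{48443 + \frac{72 + 144 \cdot 2593}{8 + 144 \cdot 287}} = - \frac{57675}{48443 + \frac{72 + 373392}{8 + 41328}} = - \frac{57675}{48443 + \frac{1}{41336} \cdot 373464} = - \frac{57675}{48443 + \frac{46683}{5167}} = - \frac{57675}{\frac{250351664}{5167}} = \left(-57675\right) \frac{5167}{250351664} = - \frac{298006725}{250351664}$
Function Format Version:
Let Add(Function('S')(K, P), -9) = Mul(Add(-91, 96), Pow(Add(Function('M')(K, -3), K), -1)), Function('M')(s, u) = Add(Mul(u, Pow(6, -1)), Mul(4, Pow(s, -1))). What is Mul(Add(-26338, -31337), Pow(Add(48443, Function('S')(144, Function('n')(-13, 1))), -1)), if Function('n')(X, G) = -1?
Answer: Rational(-298006725, 250351664) ≈ -1.1904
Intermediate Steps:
Function('M')(s, u) = Add(Mul(4, Pow(s, -1)), Mul(Rational(1, 6), u)) (Function('M')(s, u) = Add(Mul(u, Rational(1, 6)), Mul(4, Pow(s, -1))) = Add(Mul(Rational(1, 6), u), Mul(4, Pow(s, -1))) = Add(Mul(4, Pow(s, -1)), Mul(Rational(1, 6), u)))
Function('S')(K, P) = Add(9, Mul(5, Pow(Add(Rational(-1, 2), K, Mul(4, Pow(K, -1))), -1))) (Function('S')(K, P) = Add(9, Mul(Add(-91, 96), Pow(Add(Add(Mul(4, Pow(K, -1)), Mul(Rational(1, 6), -3)), K), -1))) = Add(9, Mul(5, Pow(Add(Add(Mul(4, Pow(K, -1)), Rational(-1, 2)), K), -1))) = Add(9, Mul(5, Pow(Add(Add(Rational(-1, 2), Mul(4, Pow(K, -1))), K), -1))) = Add(9, Mul(5, Pow(Add(Rational(-1, 2), K, Mul(4, Pow(K, -1))), -1))))
Mul(Add(-26338, -31337), Pow(Add(48443, Function('S')(144, Function('n')(-13, 1))), -1)) = Mul(Add(-26338, -31337), Pow(Add(48443, Mul(Pow(Add(8, Mul(144, Add(-1, Mul(2, 144)))), -1), Add(72, Mul(144, Add(1, Mul(18, 144)))))), -1)) = Mul(-57675, Pow(Add(48443, Mul(Pow(Add(8, Mul(144, Add(-1, 288))), -1), Add(72, Mul(144, Add(1, 2592))))), -1)) = Mul(-57675, Pow(Add(48443, Mul(Pow(Add(8, Mul(144, 287)), -1), Add(72, Mul(144, 2593)))), -1)) = Mul(-57675, Pow(Add(48443, Mul(Pow(Add(8, 41328), -1), Add(72, 373392))), -1)) = Mul(-57675, Pow(Add(48443, Mul(Pow(41336, -1), 373464)), -1)) = Mul(-57675, Pow(Add(48443, Mul(Rational(1, 41336), 373464)), -1)) = Mul(-57675, Pow(Add(48443, Rational(46683, 5167)), -1)) = Mul(-57675, Pow(Rational(250351664, 5167), -1)) = Mul(-57675, Rational(5167, 250351664)) = Rational(-298006725, 250351664)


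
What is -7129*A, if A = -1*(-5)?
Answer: -35645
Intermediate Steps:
A = 5
-7129*A = -7129*5 = -35645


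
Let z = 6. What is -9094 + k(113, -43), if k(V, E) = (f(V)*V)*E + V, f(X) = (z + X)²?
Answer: -68817280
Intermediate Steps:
f(X) = (6 + X)²
k(V, E) = V + E*V*(6 + V)² (k(V, E) = ((6 + V)²*V)*E + V = (V*(6 + V)²)*E + V = E*V*(6 + V)² + V = V + E*V*(6 + V)²)
-9094 + k(113, -43) = -9094 + 113*(1 - 43*(6 + 113)²) = -9094 + 113*(1 - 43*119²) = -9094 + 113*(1 - 43*14161) = -9094 + 113*(1 - 608923) = -9094 + 113*(-608922) = -9094 - 68808186 = -68817280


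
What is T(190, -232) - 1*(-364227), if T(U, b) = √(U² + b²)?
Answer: 364227 + 2*√22481 ≈ 3.6453e+5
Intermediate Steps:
T(190, -232) - 1*(-364227) = √(190² + (-232)²) - 1*(-364227) = √(36100 + 53824) + 364227 = √89924 + 364227 = 2*√22481 + 364227 = 364227 + 2*√22481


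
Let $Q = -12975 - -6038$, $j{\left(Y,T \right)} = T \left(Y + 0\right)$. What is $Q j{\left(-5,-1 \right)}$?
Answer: $-34685$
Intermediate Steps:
$j{\left(Y,T \right)} = T Y$
$Q = -6937$ ($Q = -12975 + 6038 = -6937$)
$Q j{\left(-5,-1 \right)} = - 6937 \left(\left(-1\right) \left(-5\right)\right) = \left(-6937\right) 5 = -34685$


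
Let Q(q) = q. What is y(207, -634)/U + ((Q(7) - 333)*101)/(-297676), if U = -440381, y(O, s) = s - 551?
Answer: 7426365433/65545427278 ≈ 0.11330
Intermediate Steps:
y(O, s) = -551 + s
y(207, -634)/U + ((Q(7) - 333)*101)/(-297676) = (-551 - 634)/(-440381) + ((7 - 333)*101)/(-297676) = -1185*(-1/440381) - 326*101*(-1/297676) = 1185/440381 - 32926*(-1/297676) = 1185/440381 + 16463/148838 = 7426365433/65545427278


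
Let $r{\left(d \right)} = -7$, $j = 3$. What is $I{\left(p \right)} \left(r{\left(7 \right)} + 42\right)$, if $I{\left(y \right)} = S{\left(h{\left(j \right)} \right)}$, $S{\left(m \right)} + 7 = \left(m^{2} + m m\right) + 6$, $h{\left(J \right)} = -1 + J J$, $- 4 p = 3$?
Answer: $4445$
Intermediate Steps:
$p = - \frac{3}{4}$ ($p = \left(- \frac{1}{4}\right) 3 = - \frac{3}{4} \approx -0.75$)
$h{\left(J \right)} = -1 + J^{2}$
$S{\left(m \right)} = -1 + 2 m^{2}$ ($S{\left(m \right)} = -7 + \left(\left(m^{2} + m m\right) + 6\right) = -7 + \left(\left(m^{2} + m^{2}\right) + 6\right) = -7 + \left(2 m^{2} + 6\right) = -7 + \left(6 + 2 m^{2}\right) = -1 + 2 m^{2}$)
$I{\left(y \right)} = 127$ ($I{\left(y \right)} = -1 + 2 \left(-1 + 3^{2}\right)^{2} = -1 + 2 \left(-1 + 9\right)^{2} = -1 + 2 \cdot 8^{2} = -1 + 2 \cdot 64 = -1 + 128 = 127$)
$I{\left(p \right)} \left(r{\left(7 \right)} + 42\right) = 127 \left(-7 + 42\right) = 127 \cdot 35 = 4445$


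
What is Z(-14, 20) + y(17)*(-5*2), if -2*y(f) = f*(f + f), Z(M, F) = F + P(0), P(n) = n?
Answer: 2910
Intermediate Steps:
Z(M, F) = F (Z(M, F) = F + 0 = F)
y(f) = -f² (y(f) = -f*(f + f)/2 = -f*2*f/2 = -f²)
Z(-14, 20) + y(17)*(-5*2) = 20 + (-1*17²)*(-5*2) = 20 - 1*289*(-10) = 20 - 289*(-10) = 20 + 2890 = 2910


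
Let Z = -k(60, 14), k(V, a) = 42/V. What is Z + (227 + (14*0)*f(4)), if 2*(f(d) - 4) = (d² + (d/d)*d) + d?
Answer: 2263/10 ≈ 226.30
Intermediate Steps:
f(d) = 4 + d + d²/2 (f(d) = 4 + ((d² + (d/d)*d) + d)/2 = 4 + ((d² + 1*d) + d)/2 = 4 + ((d² + d) + d)/2 = 4 + ((d + d²) + d)/2 = 4 + (d² + 2*d)/2 = 4 + (d + d²/2) = 4 + d + d²/2)
Z = -7/10 (Z = -42/60 = -1*7/10 = -7/10 ≈ -0.70000)
Z + (227 + (14*0)*f(4)) = -7/10 + (227 + (14*0)*(4 + 4 + (½)*4²)) = -7/10 + (227 + 0*(4 + 4 + (½)*16)) = -7/10 + (227 + 0*(4 + 4 + 8)) = -7/10 + (227 + 0*16) = -7/10 + (227 + 0) = -7/10 + 227 = 2263/10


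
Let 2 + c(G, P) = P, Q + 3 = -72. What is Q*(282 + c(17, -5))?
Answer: -20625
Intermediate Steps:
Q = -75 (Q = -3 - 72 = -75)
c(G, P) = -2 + P
Q*(282 + c(17, -5)) = -75*(282 + (-2 - 5)) = -75*(282 - 7) = -75*275 = -20625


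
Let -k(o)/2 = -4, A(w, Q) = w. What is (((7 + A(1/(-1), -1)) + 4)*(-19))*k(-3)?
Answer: -1520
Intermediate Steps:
k(o) = 8 (k(o) = -2*(-4) = 8)
(((7 + A(1/(-1), -1)) + 4)*(-19))*k(-3) = (((7 + 1/(-1)) + 4)*(-19))*8 = (((7 - 1) + 4)*(-19))*8 = ((6 + 4)*(-19))*8 = (10*(-19))*8 = -190*8 = -1520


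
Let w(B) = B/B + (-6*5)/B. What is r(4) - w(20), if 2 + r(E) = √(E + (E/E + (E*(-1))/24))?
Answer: -3/2 + √174/6 ≈ 0.69848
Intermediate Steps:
r(E) = -2 + √(1 + 23*E/24) (r(E) = -2 + √(E + (E/E + (E*(-1))/24)) = -2 + √(E + (1 - E*(1/24))) = -2 + √(E + (1 - E/24)) = -2 + √(1 + 23*E/24))
w(B) = 1 - 30/B
r(4) - w(20) = (-2 + √(144 + 138*4)/12) - (-30 + 20)/20 = (-2 + √(144 + 552)/12) - (-10)/20 = (-2 + √696/12) - 1*(-½) = (-2 + (2*√174)/12) + ½ = (-2 + √174/6) + ½ = -3/2 + √174/6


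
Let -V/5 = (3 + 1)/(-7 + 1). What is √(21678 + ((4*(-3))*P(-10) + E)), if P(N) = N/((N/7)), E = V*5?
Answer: 8*√3039/3 ≈ 147.01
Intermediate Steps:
V = 10/3 (V = -5*(3 + 1)/(-7 + 1) = -20/(-6) = -20*(-1)/6 = -5*(-⅔) = 10/3 ≈ 3.3333)
E = 50/3 (E = (10/3)*5 = 50/3 ≈ 16.667)
P(N) = 7 (P(N) = N/((N*(⅐))) = N/((N/7)) = N*(7/N) = 7)
√(21678 + ((4*(-3))*P(-10) + E)) = √(21678 + ((4*(-3))*7 + 50/3)) = √(21678 + (-12*7 + 50/3)) = √(21678 + (-84 + 50/3)) = √(21678 - 202/3) = √(64832/3) = 8*√3039/3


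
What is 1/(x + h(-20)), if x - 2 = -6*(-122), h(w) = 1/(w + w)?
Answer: 40/29359 ≈ 0.0013624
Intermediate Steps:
h(w) = 1/(2*w)
x = 734 (x = 2 - 6*(-122) = 2 - 1*(-732) = 2 + 732 = 734)
1/(x + h(-20)) = 1/(734 + (½)/(-20)) = 1/(734 + (½)*(-1/20)) = 1/(734 - 1/40) = 1/(29359/40) = 40/29359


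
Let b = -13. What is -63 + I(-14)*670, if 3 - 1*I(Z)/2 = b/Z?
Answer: 18989/7 ≈ 2712.7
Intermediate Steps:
I(Z) = 6 + 26/Z (I(Z) = 6 - (-26)/Z = 6 + 26/Z)
-63 + I(-14)*670 = -63 + (6 + 26/(-14))*670 = -63 + (6 + 26*(-1/14))*670 = -63 + (6 - 13/7)*670 = -63 + (29/7)*670 = -63 + 19430/7 = 18989/7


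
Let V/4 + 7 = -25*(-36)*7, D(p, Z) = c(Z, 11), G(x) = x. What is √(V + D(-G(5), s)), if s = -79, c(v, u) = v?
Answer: √25093 ≈ 158.41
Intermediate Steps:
D(p, Z) = Z
V = 25172 (V = -28 + 4*(-25*(-36)*7) = -28 + 4*(900*7) = -28 + 4*6300 = -28 + 25200 = 25172)
√(V + D(-G(5), s)) = √(25172 - 79) = √25093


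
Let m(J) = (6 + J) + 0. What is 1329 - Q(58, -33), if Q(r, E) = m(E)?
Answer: 1356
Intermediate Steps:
m(J) = 6 + J
Q(r, E) = 6 + E
1329 - Q(58, -33) = 1329 - (6 - 33) = 1329 - 1*(-27) = 1329 + 27 = 1356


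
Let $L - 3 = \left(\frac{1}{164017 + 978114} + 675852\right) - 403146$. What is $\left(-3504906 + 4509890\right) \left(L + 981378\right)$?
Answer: $\frac{1439470380288759632}{1142131} \approx 1.2603 \cdot 10^{12}$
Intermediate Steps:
$L = \frac{311469402880}{1142131}$ ($L = 3 - \left(-272706 - \frac{1}{164017 + 978114}\right) = 3 - \left(-272706 - \frac{1}{1142131}\right) = 3 + \left(\left(\frac{1}{1142131} + 675852\right) - 403146\right) = 3 + \left(\frac{771911520613}{1142131} - 403146\right) = 3 + \frac{311465976487}{1142131} = \frac{311469402880}{1142131} \approx 2.7271 \cdot 10^{5}$)
$\left(-3504906 + 4509890\right) \left(L + 981378\right) = \left(-3504906 + 4509890\right) \left(\frac{311469402880}{1142131} + 981378\right) = 1004984 \cdot \frac{1432331639398}{1142131} = \frac{1439470380288759632}{1142131}$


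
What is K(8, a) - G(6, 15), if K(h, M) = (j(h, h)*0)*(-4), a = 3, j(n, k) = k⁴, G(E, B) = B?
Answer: -15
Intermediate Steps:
K(h, M) = 0 (K(h, M) = (h⁴*0)*(-4) = 0*(-4) = 0)
K(8, a) - G(6, 15) = 0 - 1*15 = 0 - 15 = -15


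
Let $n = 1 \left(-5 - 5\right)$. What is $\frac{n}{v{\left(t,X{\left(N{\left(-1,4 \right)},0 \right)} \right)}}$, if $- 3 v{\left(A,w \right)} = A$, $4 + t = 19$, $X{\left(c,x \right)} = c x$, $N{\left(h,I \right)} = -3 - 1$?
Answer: $2$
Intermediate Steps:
$N{\left(h,I \right)} = -4$
$t = 15$ ($t = -4 + 19 = 15$)
$n = -10$ ($n = 1 \left(-10\right) = -10$)
$v{\left(A,w \right)} = - \frac{A}{3}$
$\frac{n}{v{\left(t,X{\left(N{\left(-1,4 \right)},0 \right)} \right)}} = - \frac{10}{\left(- \frac{1}{3}\right) 15} = - \frac{10}{-5} = \left(-10\right) \left(- \frac{1}{5}\right) = 2$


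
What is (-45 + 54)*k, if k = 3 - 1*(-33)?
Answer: 324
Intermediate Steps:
k = 36 (k = 3 + 33 = 36)
(-45 + 54)*k = (-45 + 54)*36 = 9*36 = 324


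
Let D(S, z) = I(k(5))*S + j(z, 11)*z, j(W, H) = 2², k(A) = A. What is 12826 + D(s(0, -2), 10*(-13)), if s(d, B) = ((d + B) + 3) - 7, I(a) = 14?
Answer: 12222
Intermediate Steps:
s(d, B) = -4 + B + d (s(d, B) = ((B + d) + 3) - 7 = (3 + B + d) - 7 = -4 + B + d)
j(W, H) = 4
D(S, z) = 4*z + 14*S (D(S, z) = 14*S + 4*z = 4*z + 14*S)
12826 + D(s(0, -2), 10*(-13)) = 12826 + (4*(10*(-13)) + 14*(-4 - 2 + 0)) = 12826 + (4*(-130) + 14*(-6)) = 12826 + (-520 - 84) = 12826 - 604 = 12222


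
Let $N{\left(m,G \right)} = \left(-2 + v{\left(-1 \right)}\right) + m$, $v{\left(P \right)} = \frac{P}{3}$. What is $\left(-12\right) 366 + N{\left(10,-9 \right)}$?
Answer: $- \frac{13153}{3} \approx -4384.3$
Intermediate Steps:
$v{\left(P \right)} = \frac{P}{3}$ ($v{\left(P \right)} = P \frac{1}{3} = \frac{P}{3}$)
$N{\left(m,G \right)} = - \frac{7}{3} + m$ ($N{\left(m,G \right)} = \left(-2 + \frac{1}{3} \left(-1\right)\right) + m = \left(-2 - \frac{1}{3}\right) + m = - \frac{7}{3} + m$)
$\left(-12\right) 366 + N{\left(10,-9 \right)} = \left(-12\right) 366 + \left(- \frac{7}{3} + 10\right) = -4392 + \frac{23}{3} = - \frac{13153}{3}$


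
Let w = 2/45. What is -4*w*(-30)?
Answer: 16/3 ≈ 5.3333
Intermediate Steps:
w = 2/45 (w = 2*(1/45) = 2/45 ≈ 0.044444)
-4*w*(-30) = -4*2/45*(-30) = -8/45*(-30) = 16/3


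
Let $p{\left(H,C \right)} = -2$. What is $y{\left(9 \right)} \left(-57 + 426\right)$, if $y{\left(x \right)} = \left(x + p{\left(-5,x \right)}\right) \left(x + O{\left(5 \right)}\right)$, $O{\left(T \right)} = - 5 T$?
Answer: $-41328$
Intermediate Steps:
$y{\left(x \right)} = \left(-25 + x\right) \left(-2 + x\right)$ ($y{\left(x \right)} = \left(x - 2\right) \left(x - 25\right) = \left(-2 + x\right) \left(x - 25\right) = \left(-2 + x\right) \left(-25 + x\right) = \left(-25 + x\right) \left(-2 + x\right)$)
$y{\left(9 \right)} \left(-57 + 426\right) = \left(50 + 9^{2} - 243\right) \left(-57 + 426\right) = \left(50 + 81 - 243\right) 369 = \left(-112\right) 369 = -41328$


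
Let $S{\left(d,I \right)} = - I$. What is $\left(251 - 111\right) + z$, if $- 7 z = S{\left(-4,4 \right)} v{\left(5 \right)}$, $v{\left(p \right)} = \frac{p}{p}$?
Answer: $\frac{984}{7} \approx 140.57$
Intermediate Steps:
$v{\left(p \right)} = 1$
$z = \frac{4}{7}$ ($z = - \frac{\left(-1\right) 4 \cdot 1}{7} = - \frac{\left(-4\right) 1}{7} = \left(- \frac{1}{7}\right) \left(-4\right) = \frac{4}{7} \approx 0.57143$)
$\left(251 - 111\right) + z = \left(251 - 111\right) + \frac{4}{7} = 140 + \frac{4}{7} = \frac{984}{7}$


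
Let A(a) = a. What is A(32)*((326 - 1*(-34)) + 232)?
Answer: 18944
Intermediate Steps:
A(32)*((326 - 1*(-34)) + 232) = 32*((326 - 1*(-34)) + 232) = 32*((326 + 34) + 232) = 32*(360 + 232) = 32*592 = 18944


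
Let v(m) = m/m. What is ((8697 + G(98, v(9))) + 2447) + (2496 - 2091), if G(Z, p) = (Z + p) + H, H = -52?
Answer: 11596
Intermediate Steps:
v(m) = 1
G(Z, p) = -52 + Z + p (G(Z, p) = (Z + p) - 52 = -52 + Z + p)
((8697 + G(98, v(9))) + 2447) + (2496 - 2091) = ((8697 + (-52 + 98 + 1)) + 2447) + (2496 - 2091) = ((8697 + 47) + 2447) + 405 = (8744 + 2447) + 405 = 11191 + 405 = 11596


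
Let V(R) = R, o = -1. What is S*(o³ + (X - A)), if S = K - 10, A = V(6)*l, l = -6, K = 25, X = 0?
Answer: 525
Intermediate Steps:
A = -36 (A = 6*(-6) = -36)
S = 15 (S = 25 - 10 = 15)
S*(o³ + (X - A)) = 15*((-1)³ + (0 - 1*(-36))) = 15*(-1 + (0 + 36)) = 15*(-1 + 36) = 15*35 = 525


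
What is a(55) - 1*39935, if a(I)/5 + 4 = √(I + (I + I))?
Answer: -39955 + 5*√165 ≈ -39891.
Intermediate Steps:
a(I) = -20 + 5*√3*√I (a(I) = -20 + 5*√(I + (I + I)) = -20 + 5*√(I + 2*I) = -20 + 5*√(3*I) = -20 + 5*(√3*√I) = -20 + 5*√3*√I)
a(55) - 1*39935 = (-20 + 5*√3*√55) - 1*39935 = (-20 + 5*√165) - 39935 = -39955 + 5*√165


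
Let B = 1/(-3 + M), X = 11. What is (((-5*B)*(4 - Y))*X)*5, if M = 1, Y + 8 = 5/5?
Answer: 3025/2 ≈ 1512.5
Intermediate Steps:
Y = -7 (Y = -8 + 5/5 = -8 + 5*(⅕) = -8 + 1 = -7)
B = -½ (B = 1/(-3 + 1) = 1/(-2) = -½ ≈ -0.50000)
(((-5*B)*(4 - Y))*X)*5 = (((-5*(-½))*(4 - 1*(-7)))*11)*5 = ((5*(4 + 7)/2)*11)*5 = (((5/2)*11)*11)*5 = ((55/2)*11)*5 = (605/2)*5 = 3025/2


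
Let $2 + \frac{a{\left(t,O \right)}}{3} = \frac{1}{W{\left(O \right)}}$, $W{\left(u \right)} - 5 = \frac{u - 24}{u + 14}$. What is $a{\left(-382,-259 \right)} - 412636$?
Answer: $- \frac{622263401}{1508} \approx -4.1264 \cdot 10^{5}$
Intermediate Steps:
$W{\left(u \right)} = 5 + \frac{-24 + u}{14 + u}$ ($W{\left(u \right)} = 5 + \frac{u - 24}{u + 14} = 5 + \frac{-24 + u}{14 + u}$)
$a{\left(t,O \right)} = -6 + \frac{3 \left(14 + O\right)}{2 \left(23 + 3 O\right)}$ ($a{\left(t,O \right)} = -6 + \frac{3}{2 \frac{1}{14 + O} \left(23 + 3 O\right)} = -6 + 3 \frac{14 + O}{2 \left(23 + 3 O\right)} = -6 + \frac{3 \left(14 + O\right)}{2 \left(23 + 3 O\right)}$)
$a{\left(-382,-259 \right)} - 412636 = \frac{3 \left(-78 - -2849\right)}{2 \left(23 + 3 \left(-259\right)\right)} - 412636 = \frac{3 \left(-78 + 2849\right)}{2 \left(23 - 777\right)} - 412636 = \frac{3}{2} \frac{1}{-754} \cdot 2771 - 412636 = \frac{3}{2} \left(- \frac{1}{754}\right) 2771 - 412636 = - \frac{8313}{1508} - 412636 = - \frac{622263401}{1508}$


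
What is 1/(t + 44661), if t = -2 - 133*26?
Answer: 1/41201 ≈ 2.4271e-5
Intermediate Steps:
t = -3460 (t = -2 - 3458 = -3460)
1/(t + 44661) = 1/(-3460 + 44661) = 1/41201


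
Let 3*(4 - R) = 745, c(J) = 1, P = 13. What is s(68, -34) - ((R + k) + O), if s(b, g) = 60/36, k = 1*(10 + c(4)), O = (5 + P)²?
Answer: -89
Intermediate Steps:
O = 324 (O = (5 + 13)² = 18² = 324)
R = -733/3 (R = 4 - ⅓*745 = 4 - 745/3 = -733/3 ≈ -244.33)
k = 11 (k = 1*(10 + 1) = 1*11 = 11)
s(b, g) = 5/3 (s(b, g) = 60*(1/36) = 5/3)
s(68, -34) - ((R + k) + O) = 5/3 - ((-733/3 + 11) + 324) = 5/3 - (-700/3 + 324) = 5/3 - 1*272/3 = 5/3 - 272/3 = -89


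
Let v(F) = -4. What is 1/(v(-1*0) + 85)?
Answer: 1/81 ≈ 0.012346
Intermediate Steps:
1/(v(-1*0) + 85) = 1/(-4 + 85) = 1/81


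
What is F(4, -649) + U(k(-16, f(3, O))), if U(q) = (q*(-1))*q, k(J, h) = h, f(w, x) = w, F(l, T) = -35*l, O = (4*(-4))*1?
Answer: -149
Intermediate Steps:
O = -16 (O = -16*1 = -16)
U(q) = -q² (U(q) = (-q)*q = -q²)
F(4, -649) + U(k(-16, f(3, O))) = -35*4 - 1*3² = -140 - 1*9 = -140 - 9 = -149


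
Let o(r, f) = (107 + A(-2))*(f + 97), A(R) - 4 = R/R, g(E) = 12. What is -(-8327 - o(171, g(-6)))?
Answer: 20535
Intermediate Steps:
A(R) = 5 (A(R) = 4 + R/R = 4 + 1 = 5)
o(r, f) = 10864 + 112*f (o(r, f) = (107 + 5)*(f + 97) = 112*(97 + f) = 10864 + 112*f)
-(-8327 - o(171, g(-6))) = -(-8327 - (10864 + 112*12)) = -(-8327 - (10864 + 1344)) = -(-8327 - 1*12208) = -(-8327 - 12208) = -1*(-20535) = 20535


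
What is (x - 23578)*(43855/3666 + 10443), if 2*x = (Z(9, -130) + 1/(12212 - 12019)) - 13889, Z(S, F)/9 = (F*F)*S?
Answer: 806214504394524/117923 ≈ 6.8368e+9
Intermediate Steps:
Z(S, F) = 9*S*F² (Z(S, F) = 9*((F*F)*S) = 9*(F²*S) = 9*(S*F²) = 9*S*F²)
x = 130758562/193 (x = ((9*9*(-130)² + 1/(12212 - 12019)) - 13889)/2 = ((9*9*16900 + 1/193) - 13889)/2 = ((1368900 + 1/193) - 13889)/2 = (264197701/193 - 13889)/2 = (½)*(261517124/193) = 130758562/193 ≈ 6.7751e+5)
(x - 23578)*(43855/3666 + 10443) = (130758562/193 - 23578)*(43855/3666 + 10443) = 126208008*(43855*(1/3666) + 10443)/193 = 126208008*(43855/3666 + 10443)/193 = (126208008/193)*(38327893/3666) = 806214504394524/117923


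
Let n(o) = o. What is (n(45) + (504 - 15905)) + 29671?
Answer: 14315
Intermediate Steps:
(n(45) + (504 - 15905)) + 29671 = (45 + (504 - 15905)) + 29671 = (45 - 15401) + 29671 = -15356 + 29671 = 14315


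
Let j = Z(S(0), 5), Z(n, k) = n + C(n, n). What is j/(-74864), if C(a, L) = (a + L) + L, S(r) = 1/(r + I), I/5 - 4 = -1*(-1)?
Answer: -1/467900 ≈ -2.1372e-6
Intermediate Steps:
I = 25 (I = 20 + 5*(-1*(-1)) = 20 + 5*1 = 20 + 5 = 25)
S(r) = 1/(25 + r) (S(r) = 1/(r + 25) = 1/(25 + r))
C(a, L) = a + 2*L (C(a, L) = (L + a) + L = a + 2*L)
Z(n, k) = 4*n (Z(n, k) = n + (n + 2*n) = n + 3*n = 4*n)
j = 4/25 (j = 4/(25 + 0) = 4/25 ≈ 0.16000)
j/(-74864) = (4/25)/(-74864) = (4/25)*(-1/74864) = -1/467900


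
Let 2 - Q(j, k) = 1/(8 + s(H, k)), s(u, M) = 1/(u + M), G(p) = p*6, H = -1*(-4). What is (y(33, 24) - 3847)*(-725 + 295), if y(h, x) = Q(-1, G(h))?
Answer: 2673553810/1617 ≈ 1.6534e+6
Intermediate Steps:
H = 4
G(p) = 6*p
s(u, M) = 1/(M + u)
Q(j, k) = 2 - 1/(8 + 1/(4 + k)) (Q(j, k) = 2 - 1/(8 + 1/(k + 4)) = 2 - 1/(8 + 1/(4 + k)))
y(h, x) = (62 + 90*h)/(33 + 48*h) (y(h, x) = (62 + 15*(6*h))/(33 + 8*(6*h)) = (62 + 90*h)/(33 + 48*h))
(y(33, 24) - 3847)*(-725 + 295) = (2*(31 + 45*33)/(3*(11 + 16*33)) - 3847)*(-725 + 295) = (2*(31 + 1485)/(3*(11 + 528)) - 3847)*(-430) = ((⅔)*1516/539 - 3847)*(-430) = ((⅔)*(1/539)*1516 - 3847)*(-430) = (3032/1617 - 3847)*(-430) = -6217567/1617*(-430) = 2673553810/1617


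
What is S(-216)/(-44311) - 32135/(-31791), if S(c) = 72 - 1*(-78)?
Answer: 1419165335/1408691001 ≈ 1.0074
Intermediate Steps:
S(c) = 150 (S(c) = 72 + 78 = 150)
S(-216)/(-44311) - 32135/(-31791) = 150/(-44311) - 32135/(-31791) = 150*(-1/44311) - 32135*(-1/31791) = -150/44311 + 32135/31791 = 1419165335/1408691001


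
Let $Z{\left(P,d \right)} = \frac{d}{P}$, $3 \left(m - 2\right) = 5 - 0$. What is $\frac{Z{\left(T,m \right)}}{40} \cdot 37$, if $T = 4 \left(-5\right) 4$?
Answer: $- \frac{407}{9600} \approx -0.042396$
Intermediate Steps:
$T = -80$ ($T = \left(-20\right) 4 = -80$)
$m = \frac{11}{3}$ ($m = 2 + \frac{5 - 0}{3} = 2 + \frac{5 + 0}{3} = 2 + \frac{1}{3} \cdot 5 = 2 + \frac{5}{3} = \frac{11}{3} \approx 3.6667$)
$\frac{Z{\left(T,m \right)}}{40} \cdot 37 = \frac{\frac{11}{3} \frac{1}{-80}}{40} \cdot 37 = \frac{11}{3} \left(- \frac{1}{80}\right) \frac{1}{40} \cdot 37 = \left(- \frac{11}{240}\right) \frac{1}{40} \cdot 37 = \left(- \frac{11}{9600}\right) 37 = - \frac{407}{9600}$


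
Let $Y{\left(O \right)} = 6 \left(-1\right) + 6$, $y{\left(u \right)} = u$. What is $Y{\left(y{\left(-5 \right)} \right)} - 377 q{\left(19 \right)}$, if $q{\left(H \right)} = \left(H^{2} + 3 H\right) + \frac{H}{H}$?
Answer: $-157963$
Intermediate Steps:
$q{\left(H \right)} = 1 + H^{2} + 3 H$ ($q{\left(H \right)} = \left(H^{2} + 3 H\right) + 1 = 1 + H^{2} + 3 H$)
$Y{\left(O \right)} = 0$ ($Y{\left(O \right)} = -6 + 6 = 0$)
$Y{\left(y{\left(-5 \right)} \right)} - 377 q{\left(19 \right)} = 0 - 377 \left(1 + 19^{2} + 3 \cdot 19\right) = 0 - 377 \left(1 + 361 + 57\right) = 0 - 157963 = -157963$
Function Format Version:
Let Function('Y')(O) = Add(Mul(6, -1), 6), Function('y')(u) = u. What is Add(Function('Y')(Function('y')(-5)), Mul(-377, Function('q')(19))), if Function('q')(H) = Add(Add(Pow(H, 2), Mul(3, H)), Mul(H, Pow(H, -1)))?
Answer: -157963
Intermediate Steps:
Function('q')(H) = Add(1, Pow(H, 2), Mul(3, H)) (Function('q')(H) = Add(Add(Pow(H, 2), Mul(3, H)), 1) = Add(1, Pow(H, 2), Mul(3, H)))
Function('Y')(O) = 0 (Function('Y')(O) = Add(-6, 6) = 0)
Add(Function('Y')(Function('y')(-5)), Mul(-377, Function('q')(19))) = Add(0, Mul(-377, Add(1, Pow(19, 2), Mul(3, 19)))) = Add(0, Mul(-377, Add(1, 361, 57))) = Add(0, Mul(-377, 419)) = Add(0, -157963) = -157963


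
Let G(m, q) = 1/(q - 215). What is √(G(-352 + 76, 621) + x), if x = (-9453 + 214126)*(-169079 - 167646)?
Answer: I*√11360252491012894/406 ≈ 2.6252e+5*I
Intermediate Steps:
G(m, q) = 1/(-215 + q)
x = -68918515925 (x = 204673*(-336725) = -68918515925)
√(G(-352 + 76, 621) + x) = √(1/(-215 + 621) - 68918515925) = √(1/406 - 68918515925) = √(-27980917465549/406) = I*√11360252491012894/406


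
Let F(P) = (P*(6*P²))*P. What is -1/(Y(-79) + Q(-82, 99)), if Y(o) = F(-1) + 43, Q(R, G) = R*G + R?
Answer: 1/8151 ≈ 0.00012268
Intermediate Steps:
F(P) = 6*P⁴ (F(P) = (6*P³)*P = 6*P⁴)
Q(R, G) = R + G*R (Q(R, G) = G*R + R = R + G*R)
Y(o) = 49 (Y(o) = 6*(-1)⁴ + 43 = 6*1 + 43 = 6 + 43 = 49)
-1/(Y(-79) + Q(-82, 99)) = -1/(49 - 82*(1 + 99)) = -1/(49 - 82*100) = -1/(49 - 8200) = -1/(-8151) = -1*(-1/8151) = 1/8151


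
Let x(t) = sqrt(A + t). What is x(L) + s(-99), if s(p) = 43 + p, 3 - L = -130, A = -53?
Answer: -56 + 4*sqrt(5) ≈ -47.056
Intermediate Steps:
L = 133 (L = 3 - 1*(-130) = 3 + 130 = 133)
x(t) = sqrt(-53 + t)
x(L) + s(-99) = sqrt(-53 + 133) + (43 - 99) = sqrt(80) - 56 = 4*sqrt(5) - 56 = -56 + 4*sqrt(5)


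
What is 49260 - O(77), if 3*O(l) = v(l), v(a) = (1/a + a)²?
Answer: 841022720/17787 ≈ 47283.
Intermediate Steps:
v(a) = (a + 1/a)² (v(a) = (1/a + a)² = (a + 1/a)²)
O(l) = (1 + l²)²/(3*l²) (O(l) = ((1 + l²)²/l²)/3 = (1 + l²)²/(3*l²))
49260 - O(77) = 49260 - (1 + 77²)²/(3*77²) = 49260 - (1 + 5929)²/(3*5929) = 49260 - 5930²/(3*5929) = 49260 - 35164900/(3*5929) = 49260 - 1*35164900/17787 = 49260 - 35164900/17787 = 841022720/17787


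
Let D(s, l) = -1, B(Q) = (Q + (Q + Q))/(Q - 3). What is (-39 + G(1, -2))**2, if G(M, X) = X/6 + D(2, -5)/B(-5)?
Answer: 357604/225 ≈ 1589.4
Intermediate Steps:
B(Q) = 3*Q/(-3 + Q) (B(Q) = (Q + 2*Q)/(-3 + Q) = (3*Q)/(-3 + Q) = 3*Q/(-3 + Q))
G(M, X) = -8/15 + X/6 (G(M, X) = X/6 - 1/(3*(-5)/(-3 - 5)) = X*(1/6) - 1/(3*(-5)/(-8)) = X/6 - 1/(3*(-5)*(-1/8)) = X/6 - 1/15/8 = X/6 - 1*8/15 = X/6 - 8/15 = -8/15 + X/6)
(-39 + G(1, -2))**2 = (-39 + (-8/15 + (1/6)*(-2)))**2 = (-39 + (-8/15 - 1/3))**2 = (-39 - 13/15)**2 = (-598/15)**2 = 357604/225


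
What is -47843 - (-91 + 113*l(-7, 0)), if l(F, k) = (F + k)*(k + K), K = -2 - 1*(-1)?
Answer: -48543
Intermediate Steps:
K = -1 (K = -2 + 1 = -1)
l(F, k) = (-1 + k)*(F + k) (l(F, k) = (F + k)*(k - 1) = (F + k)*(-1 + k) = (-1 + k)*(F + k))
-47843 - (-91 + 113*l(-7, 0)) = -47843 - (-91 + 113*(0² - 1*(-7) - 1*0 - 7*0)) = -47843 - (-91 + 113*(0 + 7 + 0 + 0)) = -47843 - (-91 + 113*7) = -47843 - (-91 + 791) = -47843 - 1*700 = -47843 - 700 = -48543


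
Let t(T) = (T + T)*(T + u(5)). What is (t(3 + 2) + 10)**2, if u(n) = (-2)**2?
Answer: 10000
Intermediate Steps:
u(n) = 4
t(T) = 2*T*(4 + T) (t(T) = (T + T)*(T + 4) = (2*T)*(4 + T) = 2*T*(4 + T))
(t(3 + 2) + 10)**2 = (2*(3 + 2)*(4 + (3 + 2)) + 10)**2 = (2*5*(4 + 5) + 10)**2 = (2*5*9 + 10)**2 = (90 + 10)**2 = 100**2 = 10000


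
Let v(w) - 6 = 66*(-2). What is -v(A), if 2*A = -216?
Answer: 126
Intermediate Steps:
A = -108 (A = (1/2)*(-216) = -108)
v(w) = -126 (v(w) = 6 + 66*(-2) = 6 - 132 = -126)
-v(A) = -1*(-126) = 126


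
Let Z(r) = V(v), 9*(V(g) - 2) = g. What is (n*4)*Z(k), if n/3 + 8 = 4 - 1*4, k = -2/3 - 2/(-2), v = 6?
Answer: -256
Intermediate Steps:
V(g) = 2 + g/9
k = ⅓ (k = -2*⅓ - 2*(-½) = -⅔ + 1 = ⅓ ≈ 0.33333)
Z(r) = 8/3 (Z(r) = 2 + (⅑)*6 = 2 + ⅔ = 8/3)
n = -24 (n = -24 + 3*(4 - 1*4) = -24 + 3*(4 - 4) = -24 + 3*0 = -24 + 0 = -24)
(n*4)*Z(k) = -24*4*(8/3) = -96*8/3 = -256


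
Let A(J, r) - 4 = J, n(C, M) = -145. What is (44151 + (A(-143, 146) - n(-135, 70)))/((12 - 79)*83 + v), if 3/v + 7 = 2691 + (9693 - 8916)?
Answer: -152827377/19246618 ≈ -7.9405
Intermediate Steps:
A(J, r) = 4 + J
v = 3/3461 (v = 3/(-7 + (2691 + (9693 - 8916))) = 3/(-7 + (2691 + 777)) = 3/(-7 + 3468) = 3/3461 ≈ 0.00086680)
(44151 + (A(-143, 146) - n(-135, 70)))/((12 - 79)*83 + v) = (44151 + ((4 - 143) - 1*(-145)))/((12 - 79)*83 + 3/3461) = (44151 + (-139 + 145))/(-67*83 + 3/3461) = (44151 + 6)/(-5561 + 3/3461) = 44157/(-19246618/3461) = 44157*(-3461/19246618) = -152827377/19246618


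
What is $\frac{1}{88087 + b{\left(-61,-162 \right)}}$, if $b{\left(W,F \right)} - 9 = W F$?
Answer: $\frac{1}{97978} \approx 1.0206 \cdot 10^{-5}$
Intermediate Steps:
$b{\left(W,F \right)} = 9 + F W$ ($b{\left(W,F \right)} = 9 + W F = 9 + F W$)
$\frac{1}{88087 + b{\left(-61,-162 \right)}} = \frac{1}{88087 + \left(9 - -9882\right)} = \frac{1}{88087 + \left(9 + 9882\right)} = \frac{1}{88087 + 9891} = \frac{1}{97978}$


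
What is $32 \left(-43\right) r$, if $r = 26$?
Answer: $-35776$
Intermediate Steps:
$32 \left(-43\right) r = 32 \left(-43\right) 26 = \left(-1376\right) 26 = -35776$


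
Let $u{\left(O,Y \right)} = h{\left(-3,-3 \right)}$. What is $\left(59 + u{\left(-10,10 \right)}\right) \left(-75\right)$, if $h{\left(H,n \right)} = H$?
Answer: $-4200$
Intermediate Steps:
$u{\left(O,Y \right)} = -3$
$\left(59 + u{\left(-10,10 \right)}\right) \left(-75\right) = \left(59 - 3\right) \left(-75\right) = 56 \left(-75\right) = -4200$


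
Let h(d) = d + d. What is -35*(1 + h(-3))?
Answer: 175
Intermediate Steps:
h(d) = 2*d
-35*(1 + h(-3)) = -35*(1 + 2*(-3)) = -35*(1 - 6) = -35*(-5) = 175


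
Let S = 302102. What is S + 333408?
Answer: 635510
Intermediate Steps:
S + 333408 = 302102 + 333408 = 635510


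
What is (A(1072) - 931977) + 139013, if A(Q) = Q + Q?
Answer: -790820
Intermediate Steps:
A(Q) = 2*Q
(A(1072) - 931977) + 139013 = (2*1072 - 931977) + 139013 = (2144 - 931977) + 139013 = -929833 + 139013 = -790820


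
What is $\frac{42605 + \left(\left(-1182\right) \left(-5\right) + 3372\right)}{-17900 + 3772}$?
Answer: $- \frac{51887}{14128} \approx -3.6726$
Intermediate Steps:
$\frac{42605 + \left(\left(-1182\right) \left(-5\right) + 3372\right)}{-17900 + 3772} = \frac{42605 + \left(5910 + 3372\right)}{-14128} = \left(42605 + 9282\right) \left(- \frac{1}{14128}\right) = 51887 \left(- \frac{1}{14128}\right) = - \frac{51887}{14128}$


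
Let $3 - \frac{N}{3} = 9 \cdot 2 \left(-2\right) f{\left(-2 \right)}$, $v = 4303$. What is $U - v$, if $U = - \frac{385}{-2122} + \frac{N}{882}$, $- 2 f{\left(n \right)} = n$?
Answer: $- \frac{223692338}{51989} \approx -4302.7$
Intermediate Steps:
$f{\left(n \right)} = - \frac{n}{2}$
$N = 117$ ($N = 9 - 3 \cdot 9 \cdot 2 \left(-2\right) \left(\left(- \frac{1}{2}\right) \left(-2\right)\right) = 9 - 3 \cdot 9 \left(-4\right) 1 = 9 - 3 \left(\left(-36\right) 1\right) = 9 - -108 = 9 + 108 = 117$)
$U = \frac{16329}{51989}$ ($U = - \frac{385}{-2122} + \frac{117}{882} = \left(-385\right) \left(- \frac{1}{2122}\right) + 117 \cdot \frac{1}{882} = \frac{385}{2122} + \frac{13}{98} = \frac{16329}{51989} \approx 0.31409$)
$U - v = \frac{16329}{51989} - 4303 = - \frac{223692338}{51989}$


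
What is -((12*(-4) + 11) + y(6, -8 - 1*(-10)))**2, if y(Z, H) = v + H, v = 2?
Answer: -1089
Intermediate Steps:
y(Z, H) = 2 + H
-((12*(-4) + 11) + y(6, -8 - 1*(-10)))**2 = -((12*(-4) + 11) + (2 + (-8 - 1*(-10))))**2 = -((-48 + 11) + (2 + (-8 + 10)))**2 = -(-37 + (2 + 2))**2 = -(-37 + 4)**2 = -1*(-33)**2 = -1*1089 = -1089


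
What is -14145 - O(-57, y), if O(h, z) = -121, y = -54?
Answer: -14024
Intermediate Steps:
-14145 - O(-57, y) = -14145 - 1*(-121) = -14145 + 121 = -14024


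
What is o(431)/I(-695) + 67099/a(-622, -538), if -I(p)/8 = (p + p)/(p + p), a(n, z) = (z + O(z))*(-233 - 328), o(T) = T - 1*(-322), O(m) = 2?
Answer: -207617/2211 ≈ -93.902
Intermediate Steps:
o(T) = 322 + T (o(T) = T + 322 = 322 + T)
a(n, z) = -1122 - 561*z (a(n, z) = (z + 2)*(-233 - 328) = (2 + z)*(-561) = -1122 - 561*z)
I(p) = -8 (I(p) = -8*(p + p)/(p + p) = -8*2*p/(2*p) = -8*2*p*1/(2*p) = -8*1 = -8)
o(431)/I(-695) + 67099/a(-622, -538) = (322 + 431)/(-8) + 67099/(-1122 - 561*(-538)) = 753*(-⅛) + 67099/(-1122 + 301818) = -753/8 + 67099/300696 = -753/8 + 67099*(1/300696) = -753/8 + 3947/17688 = -207617/2211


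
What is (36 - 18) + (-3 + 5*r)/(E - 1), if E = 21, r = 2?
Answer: 367/20 ≈ 18.350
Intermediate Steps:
(36 - 18) + (-3 + 5*r)/(E - 1) = (36 - 18) + (-3 + 5*2)/(21 - 1) = 18 + (-3 + 10)/20 = 18 + 7*(1/20) = 18 + 7/20 = 367/20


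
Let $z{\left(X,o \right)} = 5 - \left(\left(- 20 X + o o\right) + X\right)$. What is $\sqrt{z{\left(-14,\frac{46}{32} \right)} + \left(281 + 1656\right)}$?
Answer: $\frac{\sqrt{428527}}{16} \approx 40.914$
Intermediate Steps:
$z{\left(X,o \right)} = 5 - o^{2} + 19 X$ ($z{\left(X,o \right)} = 5 - \left(\left(- 20 X + o^{2}\right) + X\right) = 5 - \left(\left(o^{2} - 20 X\right) + X\right) = 5 - \left(o^{2} - 19 X\right) = 5 + \left(- o^{2} + 19 X\right) = 5 - o^{2} + 19 X$)
$\sqrt{z{\left(-14,\frac{46}{32} \right)} + \left(281 + 1656\right)} = \sqrt{\left(5 - \left(\frac{46}{32}\right)^{2} + 19 \left(-14\right)\right) + \left(281 + 1656\right)} = \sqrt{\left(5 - \left(46 \cdot \frac{1}{32}\right)^{2} - 266\right) + 1937} = \sqrt{\left(5 - \left(\frac{23}{16}\right)^{2} - 266\right) + 1937} = \sqrt{\left(5 - \frac{529}{256} - 266\right) + 1937} = \sqrt{- \frac{67345}{256} + 1937} = \sqrt{\frac{428527}{256}} = \frac{\sqrt{428527}}{16}$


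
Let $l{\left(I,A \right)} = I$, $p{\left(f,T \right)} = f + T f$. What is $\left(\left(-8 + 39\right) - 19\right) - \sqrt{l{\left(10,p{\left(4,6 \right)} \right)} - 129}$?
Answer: $12 - i \sqrt{119} \approx 12.0 - 10.909 i$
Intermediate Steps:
$\left(\left(-8 + 39\right) - 19\right) - \sqrt{l{\left(10,p{\left(4,6 \right)} \right)} - 129} = \left(\left(-8 + 39\right) - 19\right) - \sqrt{10 - 129} = \left(31 - 19\right) - \sqrt{-119} = 12 - i \sqrt{119}$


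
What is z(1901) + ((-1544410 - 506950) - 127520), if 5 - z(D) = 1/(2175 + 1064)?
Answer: -7057376126/3239 ≈ -2.1789e+6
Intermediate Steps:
z(D) = 16194/3239 (z(D) = 5 - 1/(2175 + 1064) = 5 - 1/3239 = 16194/3239)
z(1901) + ((-1544410 - 506950) - 127520) = 16194/3239 + ((-1544410 - 506950) - 127520) = 16194/3239 + (-2051360 - 127520) = 16194/3239 - 2178880 = -7057376126/3239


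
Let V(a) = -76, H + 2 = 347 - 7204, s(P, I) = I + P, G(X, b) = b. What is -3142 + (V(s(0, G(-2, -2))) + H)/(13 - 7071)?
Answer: -22169301/7058 ≈ -3141.0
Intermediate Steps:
H = -6859 (H = -2 + (347 - 7204) = -2 - 6857 = -6859)
-3142 + (V(s(0, G(-2, -2))) + H)/(13 - 7071) = -3142 + (-76 - 6859)/(13 - 7071) = -3142 - 6935/(-7058) = -3142 - 6935*(-1/7058) = -3142 + 6935/7058 = -22169301/7058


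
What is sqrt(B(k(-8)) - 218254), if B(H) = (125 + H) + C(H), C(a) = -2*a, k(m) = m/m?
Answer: I*sqrt(218130) ≈ 467.04*I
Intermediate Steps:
k(m) = 1
B(H) = 125 - H (B(H) = (125 + H) - 2*H = 125 - H)
sqrt(B(k(-8)) - 218254) = sqrt((125 - 1*1) - 218254) = sqrt((125 - 1) - 218254) = sqrt(124 - 218254) = sqrt(-218130) = I*sqrt(218130)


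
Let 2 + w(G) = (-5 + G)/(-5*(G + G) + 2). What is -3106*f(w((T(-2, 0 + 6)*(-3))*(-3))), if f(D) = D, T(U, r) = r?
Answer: 1747125/269 ≈ 6494.9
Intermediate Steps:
w(G) = -2 + (-5 + G)/(2 - 10*G) (w(G) = -2 + (-5 + G)/(-5*(G + G) + 2) = -2 + (-5 + G)/(-10*G + 2) = -2 + (-5 + G)/(2 - 10*G))
-3106*f(w((T(-2, 0 + 6)*(-3))*(-3))) = -4659*(3 - 7*(0 + 6)*(-3)*(-3))/(-1 + 5*(((0 + 6)*(-3))*(-3))) = -4659*(3 - 7*6*(-3)*(-3))/(-1 + 5*((6*(-3))*(-3))) = -4659*(3 - (-126)*(-3))/(-1 + 5*(-18*(-3))) = -4659*(3 - 7*54)/(-1 + 5*54) = -4659*(3 - 378)/(-1 + 270) = -4659*(-375)/269 = -3106*(-1125/538) = 1747125/269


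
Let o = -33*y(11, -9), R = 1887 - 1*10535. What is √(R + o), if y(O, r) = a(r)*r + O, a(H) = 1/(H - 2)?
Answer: I*√9038 ≈ 95.068*I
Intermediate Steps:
a(H) = 1/(-2 + H)
y(O, r) = O + r/(-2 + r) (y(O, r) = r/(-2 + r) + O = O + r/(-2 + r))
R = -8648 (R = 1887 - 10535 = -8648)
o = -390 (o = -33*(-9 + 11*(-2 - 9))/(-2 - 9) = -33*(-9 + 11*(-11))/(-11) = -(-3)*(-9 - 121) = -(-3)*(-130) = -33*130/11 = -390)
√(R + o) = √(-8648 - 390) = √(-9038) = I*√9038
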